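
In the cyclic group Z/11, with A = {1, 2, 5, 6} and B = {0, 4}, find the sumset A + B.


Work in Z/11Z: reduce every sum a + b modulo 11.
Enumerate all 8 pairs:
a = 1: 1+0=1, 1+4=5
a = 2: 2+0=2, 2+4=6
a = 5: 5+0=5, 5+4=9
a = 6: 6+0=6, 6+4=10
Distinct residues collected: {1, 2, 5, 6, 9, 10}
|A + B| = 6 (out of 11 total residues).

A + B = {1, 2, 5, 6, 9, 10}


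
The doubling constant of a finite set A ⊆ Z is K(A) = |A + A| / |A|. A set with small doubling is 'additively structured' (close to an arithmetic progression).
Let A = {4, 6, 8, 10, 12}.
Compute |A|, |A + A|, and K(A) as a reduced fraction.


|A| = 5.
Compute A + A by enumerating all 25 pairs.
A + A = {8, 10, 12, 14, 16, 18, 20, 22, 24}, so |A + A| = 9.
K = |A + A| / |A| = 9/5 (already in lowest terms) ≈ 1.8000.
Reference: AP of size 5 gives K = 9/5 ≈ 1.8000; a fully generic set of size 5 gives K ≈ 3.0000.

|A| = 5, |A + A| = 9, K = 9/5.


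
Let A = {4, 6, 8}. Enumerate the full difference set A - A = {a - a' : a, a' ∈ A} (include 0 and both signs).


A - A = {a - a' : a, a' ∈ A}.
Compute a - a' for each ordered pair (a, a'):
a = 4: 4-4=0, 4-6=-2, 4-8=-4
a = 6: 6-4=2, 6-6=0, 6-8=-2
a = 8: 8-4=4, 8-6=2, 8-8=0
Collecting distinct values (and noting 0 appears from a-a):
A - A = {-4, -2, 0, 2, 4}
|A - A| = 5

A - A = {-4, -2, 0, 2, 4}


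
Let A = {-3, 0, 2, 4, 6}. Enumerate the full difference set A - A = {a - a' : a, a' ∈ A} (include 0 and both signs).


A - A = {a - a' : a, a' ∈ A}.
Compute a - a' for each ordered pair (a, a'):
a = -3: -3--3=0, -3-0=-3, -3-2=-5, -3-4=-7, -3-6=-9
a = 0: 0--3=3, 0-0=0, 0-2=-2, 0-4=-4, 0-6=-6
a = 2: 2--3=5, 2-0=2, 2-2=0, 2-4=-2, 2-6=-4
a = 4: 4--3=7, 4-0=4, 4-2=2, 4-4=0, 4-6=-2
a = 6: 6--3=9, 6-0=6, 6-2=4, 6-4=2, 6-6=0
Collecting distinct values (and noting 0 appears from a-a):
A - A = {-9, -7, -6, -5, -4, -3, -2, 0, 2, 3, 4, 5, 6, 7, 9}
|A - A| = 15

A - A = {-9, -7, -6, -5, -4, -3, -2, 0, 2, 3, 4, 5, 6, 7, 9}


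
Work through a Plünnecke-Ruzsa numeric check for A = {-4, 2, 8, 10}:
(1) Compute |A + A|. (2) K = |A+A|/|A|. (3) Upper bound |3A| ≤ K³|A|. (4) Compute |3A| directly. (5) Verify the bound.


|A| = 4.
Step 1: Compute A + A by enumerating all 16 pairs.
A + A = {-8, -2, 4, 6, 10, 12, 16, 18, 20}, so |A + A| = 9.
Step 2: Doubling constant K = |A + A|/|A| = 9/4 = 9/4 ≈ 2.2500.
Step 3: Plünnecke-Ruzsa gives |3A| ≤ K³·|A| = (2.2500)³ · 4 ≈ 45.5625.
Step 4: Compute 3A = A + A + A directly by enumerating all triples (a,b,c) ∈ A³; |3A| = 16.
Step 5: Check 16 ≤ 45.5625? Yes ✓.

K = 9/4, Plünnecke-Ruzsa bound K³|A| ≈ 45.5625, |3A| = 16, inequality holds.


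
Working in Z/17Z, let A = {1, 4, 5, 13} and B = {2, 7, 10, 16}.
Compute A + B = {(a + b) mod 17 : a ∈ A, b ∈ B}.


Work in Z/17Z: reduce every sum a + b modulo 17.
Enumerate all 16 pairs:
a = 1: 1+2=3, 1+7=8, 1+10=11, 1+16=0
a = 4: 4+2=6, 4+7=11, 4+10=14, 4+16=3
a = 5: 5+2=7, 5+7=12, 5+10=15, 5+16=4
a = 13: 13+2=15, 13+7=3, 13+10=6, 13+16=12
Distinct residues collected: {0, 3, 4, 6, 7, 8, 11, 12, 14, 15}
|A + B| = 10 (out of 17 total residues).

A + B = {0, 3, 4, 6, 7, 8, 11, 12, 14, 15}


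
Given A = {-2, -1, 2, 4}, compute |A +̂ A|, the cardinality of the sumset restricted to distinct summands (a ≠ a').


Restricted sumset: A +̂ A = {a + a' : a ∈ A, a' ∈ A, a ≠ a'}.
Equivalently, take A + A and drop any sum 2a that is achievable ONLY as a + a for a ∈ A (i.e. sums representable only with equal summands).
Enumerate pairs (a, a') with a < a' (symmetric, so each unordered pair gives one sum; this covers all a ≠ a'):
  -2 + -1 = -3
  -2 + 2 = 0
  -2 + 4 = 2
  -1 + 2 = 1
  -1 + 4 = 3
  2 + 4 = 6
Collected distinct sums: {-3, 0, 1, 2, 3, 6}
|A +̂ A| = 6
(Reference bound: |A +̂ A| ≥ 2|A| - 3 for |A| ≥ 2, with |A| = 4 giving ≥ 5.)

|A +̂ A| = 6


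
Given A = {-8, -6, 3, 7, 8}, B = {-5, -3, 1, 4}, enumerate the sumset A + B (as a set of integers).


A + B = {a + b : a ∈ A, b ∈ B}.
Enumerate all |A|·|B| = 5·4 = 20 pairs (a, b) and collect distinct sums.
a = -8: -8+-5=-13, -8+-3=-11, -8+1=-7, -8+4=-4
a = -6: -6+-5=-11, -6+-3=-9, -6+1=-5, -6+4=-2
a = 3: 3+-5=-2, 3+-3=0, 3+1=4, 3+4=7
a = 7: 7+-5=2, 7+-3=4, 7+1=8, 7+4=11
a = 8: 8+-5=3, 8+-3=5, 8+1=9, 8+4=12
Collecting distinct sums: A + B = {-13, -11, -9, -7, -5, -4, -2, 0, 2, 3, 4, 5, 7, 8, 9, 11, 12}
|A + B| = 17

A + B = {-13, -11, -9, -7, -5, -4, -2, 0, 2, 3, 4, 5, 7, 8, 9, 11, 12}


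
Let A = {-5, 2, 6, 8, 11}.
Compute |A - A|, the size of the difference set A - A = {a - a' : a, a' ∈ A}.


A - A = {a - a' : a, a' ∈ A}; |A| = 5.
Bounds: 2|A|-1 ≤ |A - A| ≤ |A|² - |A| + 1, i.e. 9 ≤ |A - A| ≤ 21.
Note: 0 ∈ A - A always (from a - a). The set is symmetric: if d ∈ A - A then -d ∈ A - A.
Enumerate nonzero differences d = a - a' with a > a' (then include -d):
Positive differences: {2, 3, 4, 5, 6, 7, 9, 11, 13, 16}
Full difference set: {0} ∪ (positive diffs) ∪ (negative diffs).
|A - A| = 1 + 2·10 = 21 (matches direct enumeration: 21).

|A - A| = 21


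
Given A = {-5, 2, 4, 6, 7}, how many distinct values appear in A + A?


A + A = {a + a' : a, a' ∈ A}; |A| = 5.
General bounds: 2|A| - 1 ≤ |A + A| ≤ |A|(|A|+1)/2, i.e. 9 ≤ |A + A| ≤ 15.
Lower bound 2|A|-1 is attained iff A is an arithmetic progression.
Enumerate sums a + a' for a ≤ a' (symmetric, so this suffices):
a = -5: -5+-5=-10, -5+2=-3, -5+4=-1, -5+6=1, -5+7=2
a = 2: 2+2=4, 2+4=6, 2+6=8, 2+7=9
a = 4: 4+4=8, 4+6=10, 4+7=11
a = 6: 6+6=12, 6+7=13
a = 7: 7+7=14
Distinct sums: {-10, -3, -1, 1, 2, 4, 6, 8, 9, 10, 11, 12, 13, 14}
|A + A| = 14

|A + A| = 14


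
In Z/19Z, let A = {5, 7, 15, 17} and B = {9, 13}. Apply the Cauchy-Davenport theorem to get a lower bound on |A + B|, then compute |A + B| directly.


Cauchy-Davenport: |A + B| ≥ min(p, |A| + |B| - 1) for A, B nonempty in Z/pZ.
|A| = 4, |B| = 2, p = 19.
CD lower bound = min(19, 4 + 2 - 1) = min(19, 5) = 5.
Compute A + B mod 19 directly:
a = 5: 5+9=14, 5+13=18
a = 7: 7+9=16, 7+13=1
a = 15: 15+9=5, 15+13=9
a = 17: 17+9=7, 17+13=11
A + B = {1, 5, 7, 9, 11, 14, 16, 18}, so |A + B| = 8.
Verify: 8 ≥ 5? Yes ✓.

CD lower bound = 5, actual |A + B| = 8.


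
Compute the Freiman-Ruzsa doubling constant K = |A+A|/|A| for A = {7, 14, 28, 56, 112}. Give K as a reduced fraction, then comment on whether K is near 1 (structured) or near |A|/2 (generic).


|A| = 5.
Compute A + A by enumerating all 25 pairs.
A + A = {14, 21, 28, 35, 42, 56, 63, 70, 84, 112, 119, 126, 140, 168, 224}, so |A + A| = 15.
K = |A + A| / |A| = 15/5 = 3/1 ≈ 3.0000.
Reference: AP of size 5 gives K = 9/5 ≈ 1.8000; a fully generic set of size 5 gives K ≈ 3.0000.

|A| = 5, |A + A| = 15, K = 15/5 = 3/1.


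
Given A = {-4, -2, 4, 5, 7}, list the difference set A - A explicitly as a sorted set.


A - A = {a - a' : a, a' ∈ A}.
Compute a - a' for each ordered pair (a, a'):
a = -4: -4--4=0, -4--2=-2, -4-4=-8, -4-5=-9, -4-7=-11
a = -2: -2--4=2, -2--2=0, -2-4=-6, -2-5=-7, -2-7=-9
a = 4: 4--4=8, 4--2=6, 4-4=0, 4-5=-1, 4-7=-3
a = 5: 5--4=9, 5--2=7, 5-4=1, 5-5=0, 5-7=-2
a = 7: 7--4=11, 7--2=9, 7-4=3, 7-5=2, 7-7=0
Collecting distinct values (and noting 0 appears from a-a):
A - A = {-11, -9, -8, -7, -6, -3, -2, -1, 0, 1, 2, 3, 6, 7, 8, 9, 11}
|A - A| = 17

A - A = {-11, -9, -8, -7, -6, -3, -2, -1, 0, 1, 2, 3, 6, 7, 8, 9, 11}


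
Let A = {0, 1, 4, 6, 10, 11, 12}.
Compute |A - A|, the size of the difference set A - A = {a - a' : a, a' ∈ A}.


A - A = {a - a' : a, a' ∈ A}; |A| = 7.
Bounds: 2|A|-1 ≤ |A - A| ≤ |A|² - |A| + 1, i.e. 13 ≤ |A - A| ≤ 43.
Note: 0 ∈ A - A always (from a - a). The set is symmetric: if d ∈ A - A then -d ∈ A - A.
Enumerate nonzero differences d = a - a' with a > a' (then include -d):
Positive differences: {1, 2, 3, 4, 5, 6, 7, 8, 9, 10, 11, 12}
Full difference set: {0} ∪ (positive diffs) ∪ (negative diffs).
|A - A| = 1 + 2·12 = 25 (matches direct enumeration: 25).

|A - A| = 25


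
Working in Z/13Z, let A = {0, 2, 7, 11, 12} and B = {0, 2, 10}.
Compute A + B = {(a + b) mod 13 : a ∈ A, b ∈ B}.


Work in Z/13Z: reduce every sum a + b modulo 13.
Enumerate all 15 pairs:
a = 0: 0+0=0, 0+2=2, 0+10=10
a = 2: 2+0=2, 2+2=4, 2+10=12
a = 7: 7+0=7, 7+2=9, 7+10=4
a = 11: 11+0=11, 11+2=0, 11+10=8
a = 12: 12+0=12, 12+2=1, 12+10=9
Distinct residues collected: {0, 1, 2, 4, 7, 8, 9, 10, 11, 12}
|A + B| = 10 (out of 13 total residues).

A + B = {0, 1, 2, 4, 7, 8, 9, 10, 11, 12}


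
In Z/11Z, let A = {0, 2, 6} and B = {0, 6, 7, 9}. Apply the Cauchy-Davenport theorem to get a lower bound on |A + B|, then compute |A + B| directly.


Cauchy-Davenport: |A + B| ≥ min(p, |A| + |B| - 1) for A, B nonempty in Z/pZ.
|A| = 3, |B| = 4, p = 11.
CD lower bound = min(11, 3 + 4 - 1) = min(11, 6) = 6.
Compute A + B mod 11 directly:
a = 0: 0+0=0, 0+6=6, 0+7=7, 0+9=9
a = 2: 2+0=2, 2+6=8, 2+7=9, 2+9=0
a = 6: 6+0=6, 6+6=1, 6+7=2, 6+9=4
A + B = {0, 1, 2, 4, 6, 7, 8, 9}, so |A + B| = 8.
Verify: 8 ≥ 6? Yes ✓.

CD lower bound = 6, actual |A + B| = 8.


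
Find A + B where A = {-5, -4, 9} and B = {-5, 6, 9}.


A + B = {a + b : a ∈ A, b ∈ B}.
Enumerate all |A|·|B| = 3·3 = 9 pairs (a, b) and collect distinct sums.
a = -5: -5+-5=-10, -5+6=1, -5+9=4
a = -4: -4+-5=-9, -4+6=2, -4+9=5
a = 9: 9+-5=4, 9+6=15, 9+9=18
Collecting distinct sums: A + B = {-10, -9, 1, 2, 4, 5, 15, 18}
|A + B| = 8

A + B = {-10, -9, 1, 2, 4, 5, 15, 18}


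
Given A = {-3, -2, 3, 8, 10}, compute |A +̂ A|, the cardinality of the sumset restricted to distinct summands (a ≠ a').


Restricted sumset: A +̂ A = {a + a' : a ∈ A, a' ∈ A, a ≠ a'}.
Equivalently, take A + A and drop any sum 2a that is achievable ONLY as a + a for a ∈ A (i.e. sums representable only with equal summands).
Enumerate pairs (a, a') with a < a' (symmetric, so each unordered pair gives one sum; this covers all a ≠ a'):
  -3 + -2 = -5
  -3 + 3 = 0
  -3 + 8 = 5
  -3 + 10 = 7
  -2 + 3 = 1
  -2 + 8 = 6
  -2 + 10 = 8
  3 + 8 = 11
  3 + 10 = 13
  8 + 10 = 18
Collected distinct sums: {-5, 0, 1, 5, 6, 7, 8, 11, 13, 18}
|A +̂ A| = 10
(Reference bound: |A +̂ A| ≥ 2|A| - 3 for |A| ≥ 2, with |A| = 5 giving ≥ 7.)

|A +̂ A| = 10


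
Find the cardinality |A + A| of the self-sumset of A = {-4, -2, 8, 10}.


A + A = {a + a' : a, a' ∈ A}; |A| = 4.
General bounds: 2|A| - 1 ≤ |A + A| ≤ |A|(|A|+1)/2, i.e. 7 ≤ |A + A| ≤ 10.
Lower bound 2|A|-1 is attained iff A is an arithmetic progression.
Enumerate sums a + a' for a ≤ a' (symmetric, so this suffices):
a = -4: -4+-4=-8, -4+-2=-6, -4+8=4, -4+10=6
a = -2: -2+-2=-4, -2+8=6, -2+10=8
a = 8: 8+8=16, 8+10=18
a = 10: 10+10=20
Distinct sums: {-8, -6, -4, 4, 6, 8, 16, 18, 20}
|A + A| = 9

|A + A| = 9


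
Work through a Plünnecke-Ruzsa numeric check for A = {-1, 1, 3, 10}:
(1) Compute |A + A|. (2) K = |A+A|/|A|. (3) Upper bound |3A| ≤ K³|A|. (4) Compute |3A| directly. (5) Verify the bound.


|A| = 4.
Step 1: Compute A + A by enumerating all 16 pairs.
A + A = {-2, 0, 2, 4, 6, 9, 11, 13, 20}, so |A + A| = 9.
Step 2: Doubling constant K = |A + A|/|A| = 9/4 = 9/4 ≈ 2.2500.
Step 3: Plünnecke-Ruzsa gives |3A| ≤ K³·|A| = (2.2500)³ · 4 ≈ 45.5625.
Step 4: Compute 3A = A + A + A directly by enumerating all triples (a,b,c) ∈ A³; |3A| = 16.
Step 5: Check 16 ≤ 45.5625? Yes ✓.

K = 9/4, Plünnecke-Ruzsa bound K³|A| ≈ 45.5625, |3A| = 16, inequality holds.


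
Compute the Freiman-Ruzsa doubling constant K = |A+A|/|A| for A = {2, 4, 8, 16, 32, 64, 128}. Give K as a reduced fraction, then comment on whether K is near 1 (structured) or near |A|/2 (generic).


|A| = 7.
Compute A + A by enumerating all 49 pairs.
A + A = {4, 6, 8, 10, 12, 16, 18, 20, 24, 32, 34, 36, 40, 48, 64, 66, 68, 72, 80, 96, 128, 130, 132, 136, 144, 160, 192, 256}, so |A + A| = 28.
K = |A + A| / |A| = 28/7 = 4/1 ≈ 4.0000.
Reference: AP of size 7 gives K = 13/7 ≈ 1.8571; a fully generic set of size 7 gives K ≈ 4.0000.

|A| = 7, |A + A| = 28, K = 28/7 = 4/1.


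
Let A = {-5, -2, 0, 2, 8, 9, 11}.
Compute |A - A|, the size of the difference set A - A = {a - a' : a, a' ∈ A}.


A - A = {a - a' : a, a' ∈ A}; |A| = 7.
Bounds: 2|A|-1 ≤ |A - A| ≤ |A|² - |A| + 1, i.e. 13 ≤ |A - A| ≤ 43.
Note: 0 ∈ A - A always (from a - a). The set is symmetric: if d ∈ A - A then -d ∈ A - A.
Enumerate nonzero differences d = a - a' with a > a' (then include -d):
Positive differences: {1, 2, 3, 4, 5, 6, 7, 8, 9, 10, 11, 13, 14, 16}
Full difference set: {0} ∪ (positive diffs) ∪ (negative diffs).
|A - A| = 1 + 2·14 = 29 (matches direct enumeration: 29).

|A - A| = 29


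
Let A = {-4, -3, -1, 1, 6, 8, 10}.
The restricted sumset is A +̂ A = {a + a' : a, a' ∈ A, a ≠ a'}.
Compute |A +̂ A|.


Restricted sumset: A +̂ A = {a + a' : a ∈ A, a' ∈ A, a ≠ a'}.
Equivalently, take A + A and drop any sum 2a that is achievable ONLY as a + a for a ∈ A (i.e. sums representable only with equal summands).
Enumerate pairs (a, a') with a < a' (symmetric, so each unordered pair gives one sum; this covers all a ≠ a'):
  -4 + -3 = -7
  -4 + -1 = -5
  -4 + 1 = -3
  -4 + 6 = 2
  -4 + 8 = 4
  -4 + 10 = 6
  -3 + -1 = -4
  -3 + 1 = -2
  -3 + 6 = 3
  -3 + 8 = 5
  -3 + 10 = 7
  -1 + 1 = 0
  -1 + 6 = 5
  -1 + 8 = 7
  -1 + 10 = 9
  1 + 6 = 7
  1 + 8 = 9
  1 + 10 = 11
  6 + 8 = 14
  6 + 10 = 16
  8 + 10 = 18
Collected distinct sums: {-7, -5, -4, -3, -2, 0, 2, 3, 4, 5, 6, 7, 9, 11, 14, 16, 18}
|A +̂ A| = 17
(Reference bound: |A +̂ A| ≥ 2|A| - 3 for |A| ≥ 2, with |A| = 7 giving ≥ 11.)

|A +̂ A| = 17


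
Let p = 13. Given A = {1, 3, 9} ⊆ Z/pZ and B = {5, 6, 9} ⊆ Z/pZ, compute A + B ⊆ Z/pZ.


Work in Z/13Z: reduce every sum a + b modulo 13.
Enumerate all 9 pairs:
a = 1: 1+5=6, 1+6=7, 1+9=10
a = 3: 3+5=8, 3+6=9, 3+9=12
a = 9: 9+5=1, 9+6=2, 9+9=5
Distinct residues collected: {1, 2, 5, 6, 7, 8, 9, 10, 12}
|A + B| = 9 (out of 13 total residues).

A + B = {1, 2, 5, 6, 7, 8, 9, 10, 12}


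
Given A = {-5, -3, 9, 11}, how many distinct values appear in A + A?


A + A = {a + a' : a, a' ∈ A}; |A| = 4.
General bounds: 2|A| - 1 ≤ |A + A| ≤ |A|(|A|+1)/2, i.e. 7 ≤ |A + A| ≤ 10.
Lower bound 2|A|-1 is attained iff A is an arithmetic progression.
Enumerate sums a + a' for a ≤ a' (symmetric, so this suffices):
a = -5: -5+-5=-10, -5+-3=-8, -5+9=4, -5+11=6
a = -3: -3+-3=-6, -3+9=6, -3+11=8
a = 9: 9+9=18, 9+11=20
a = 11: 11+11=22
Distinct sums: {-10, -8, -6, 4, 6, 8, 18, 20, 22}
|A + A| = 9

|A + A| = 9


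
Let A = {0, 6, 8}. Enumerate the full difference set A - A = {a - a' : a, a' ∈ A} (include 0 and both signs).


A - A = {a - a' : a, a' ∈ A}.
Compute a - a' for each ordered pair (a, a'):
a = 0: 0-0=0, 0-6=-6, 0-8=-8
a = 6: 6-0=6, 6-6=0, 6-8=-2
a = 8: 8-0=8, 8-6=2, 8-8=0
Collecting distinct values (and noting 0 appears from a-a):
A - A = {-8, -6, -2, 0, 2, 6, 8}
|A - A| = 7

A - A = {-8, -6, -2, 0, 2, 6, 8}


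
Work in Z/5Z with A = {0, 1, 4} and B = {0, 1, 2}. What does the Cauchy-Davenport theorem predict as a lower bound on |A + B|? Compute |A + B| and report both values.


Cauchy-Davenport: |A + B| ≥ min(p, |A| + |B| - 1) for A, B nonempty in Z/pZ.
|A| = 3, |B| = 3, p = 5.
CD lower bound = min(5, 3 + 3 - 1) = min(5, 5) = 5.
Compute A + B mod 5 directly:
a = 0: 0+0=0, 0+1=1, 0+2=2
a = 1: 1+0=1, 1+1=2, 1+2=3
a = 4: 4+0=4, 4+1=0, 4+2=1
A + B = {0, 1, 2, 3, 4}, so |A + B| = 5.
Verify: 5 ≥ 5? Yes ✓.

CD lower bound = 5, actual |A + B| = 5.


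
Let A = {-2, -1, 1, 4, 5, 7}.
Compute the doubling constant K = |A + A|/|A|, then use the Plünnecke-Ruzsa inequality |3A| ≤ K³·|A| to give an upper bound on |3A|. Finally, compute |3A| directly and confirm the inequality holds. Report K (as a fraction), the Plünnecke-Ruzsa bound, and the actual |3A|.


|A| = 6.
Step 1: Compute A + A by enumerating all 36 pairs.
A + A = {-4, -3, -2, -1, 0, 2, 3, 4, 5, 6, 8, 9, 10, 11, 12, 14}, so |A + A| = 16.
Step 2: Doubling constant K = |A + A|/|A| = 16/6 = 16/6 ≈ 2.6667.
Step 3: Plünnecke-Ruzsa gives |3A| ≤ K³·|A| = (2.6667)³ · 6 ≈ 113.7778.
Step 4: Compute 3A = A + A + A directly by enumerating all triples (a,b,c) ∈ A³; |3A| = 27.
Step 5: Check 27 ≤ 113.7778? Yes ✓.

K = 16/6, Plünnecke-Ruzsa bound K³|A| ≈ 113.7778, |3A| = 27, inequality holds.


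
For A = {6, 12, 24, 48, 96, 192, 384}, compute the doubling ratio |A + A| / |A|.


|A| = 7.
Compute A + A by enumerating all 49 pairs.
A + A = {12, 18, 24, 30, 36, 48, 54, 60, 72, 96, 102, 108, 120, 144, 192, 198, 204, 216, 240, 288, 384, 390, 396, 408, 432, 480, 576, 768}, so |A + A| = 28.
K = |A + A| / |A| = 28/7 = 4/1 ≈ 4.0000.
Reference: AP of size 7 gives K = 13/7 ≈ 1.8571; a fully generic set of size 7 gives K ≈ 4.0000.

|A| = 7, |A + A| = 28, K = 28/7 = 4/1.


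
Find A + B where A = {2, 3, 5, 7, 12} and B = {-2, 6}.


A + B = {a + b : a ∈ A, b ∈ B}.
Enumerate all |A|·|B| = 5·2 = 10 pairs (a, b) and collect distinct sums.
a = 2: 2+-2=0, 2+6=8
a = 3: 3+-2=1, 3+6=9
a = 5: 5+-2=3, 5+6=11
a = 7: 7+-2=5, 7+6=13
a = 12: 12+-2=10, 12+6=18
Collecting distinct sums: A + B = {0, 1, 3, 5, 8, 9, 10, 11, 13, 18}
|A + B| = 10

A + B = {0, 1, 3, 5, 8, 9, 10, 11, 13, 18}


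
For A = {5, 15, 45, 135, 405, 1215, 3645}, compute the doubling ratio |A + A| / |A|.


|A| = 7.
Compute A + A by enumerating all 49 pairs.
A + A = {10, 20, 30, 50, 60, 90, 140, 150, 180, 270, 410, 420, 450, 540, 810, 1220, 1230, 1260, 1350, 1620, 2430, 3650, 3660, 3690, 3780, 4050, 4860, 7290}, so |A + A| = 28.
K = |A + A| / |A| = 28/7 = 4/1 ≈ 4.0000.
Reference: AP of size 7 gives K = 13/7 ≈ 1.8571; a fully generic set of size 7 gives K ≈ 4.0000.

|A| = 7, |A + A| = 28, K = 28/7 = 4/1.


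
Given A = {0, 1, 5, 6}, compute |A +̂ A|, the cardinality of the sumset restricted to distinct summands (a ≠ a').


Restricted sumset: A +̂ A = {a + a' : a ∈ A, a' ∈ A, a ≠ a'}.
Equivalently, take A + A and drop any sum 2a that is achievable ONLY as a + a for a ∈ A (i.e. sums representable only with equal summands).
Enumerate pairs (a, a') with a < a' (symmetric, so each unordered pair gives one sum; this covers all a ≠ a'):
  0 + 1 = 1
  0 + 5 = 5
  0 + 6 = 6
  1 + 5 = 6
  1 + 6 = 7
  5 + 6 = 11
Collected distinct sums: {1, 5, 6, 7, 11}
|A +̂ A| = 5
(Reference bound: |A +̂ A| ≥ 2|A| - 3 for |A| ≥ 2, with |A| = 4 giving ≥ 5.)

|A +̂ A| = 5


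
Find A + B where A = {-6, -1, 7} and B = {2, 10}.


A + B = {a + b : a ∈ A, b ∈ B}.
Enumerate all |A|·|B| = 3·2 = 6 pairs (a, b) and collect distinct sums.
a = -6: -6+2=-4, -6+10=4
a = -1: -1+2=1, -1+10=9
a = 7: 7+2=9, 7+10=17
Collecting distinct sums: A + B = {-4, 1, 4, 9, 17}
|A + B| = 5

A + B = {-4, 1, 4, 9, 17}


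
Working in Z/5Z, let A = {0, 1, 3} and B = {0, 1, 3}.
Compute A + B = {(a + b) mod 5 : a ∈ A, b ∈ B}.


Work in Z/5Z: reduce every sum a + b modulo 5.
Enumerate all 9 pairs:
a = 0: 0+0=0, 0+1=1, 0+3=3
a = 1: 1+0=1, 1+1=2, 1+3=4
a = 3: 3+0=3, 3+1=4, 3+3=1
Distinct residues collected: {0, 1, 2, 3, 4}
|A + B| = 5 (out of 5 total residues).

A + B = {0, 1, 2, 3, 4}


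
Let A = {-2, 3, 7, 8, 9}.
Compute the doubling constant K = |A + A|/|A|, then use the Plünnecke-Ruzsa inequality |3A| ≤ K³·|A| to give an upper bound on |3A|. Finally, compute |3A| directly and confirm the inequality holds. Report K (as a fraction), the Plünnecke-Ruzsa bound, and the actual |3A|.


|A| = 5.
Step 1: Compute A + A by enumerating all 25 pairs.
A + A = {-4, 1, 5, 6, 7, 10, 11, 12, 14, 15, 16, 17, 18}, so |A + A| = 13.
Step 2: Doubling constant K = |A + A|/|A| = 13/5 = 13/5 ≈ 2.6000.
Step 3: Plünnecke-Ruzsa gives |3A| ≤ K³·|A| = (2.6000)³ · 5 ≈ 87.8800.
Step 4: Compute 3A = A + A + A directly by enumerating all triples (a,b,c) ∈ A³; |3A| = 24.
Step 5: Check 24 ≤ 87.8800? Yes ✓.

K = 13/5, Plünnecke-Ruzsa bound K³|A| ≈ 87.8800, |3A| = 24, inequality holds.


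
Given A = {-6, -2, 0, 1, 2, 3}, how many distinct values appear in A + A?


A + A = {a + a' : a, a' ∈ A}; |A| = 6.
General bounds: 2|A| - 1 ≤ |A + A| ≤ |A|(|A|+1)/2, i.e. 11 ≤ |A + A| ≤ 21.
Lower bound 2|A|-1 is attained iff A is an arithmetic progression.
Enumerate sums a + a' for a ≤ a' (symmetric, so this suffices):
a = -6: -6+-6=-12, -6+-2=-8, -6+0=-6, -6+1=-5, -6+2=-4, -6+3=-3
a = -2: -2+-2=-4, -2+0=-2, -2+1=-1, -2+2=0, -2+3=1
a = 0: 0+0=0, 0+1=1, 0+2=2, 0+3=3
a = 1: 1+1=2, 1+2=3, 1+3=4
a = 2: 2+2=4, 2+3=5
a = 3: 3+3=6
Distinct sums: {-12, -8, -6, -5, -4, -3, -2, -1, 0, 1, 2, 3, 4, 5, 6}
|A + A| = 15

|A + A| = 15


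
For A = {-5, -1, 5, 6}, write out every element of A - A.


A - A = {a - a' : a, a' ∈ A}.
Compute a - a' for each ordered pair (a, a'):
a = -5: -5--5=0, -5--1=-4, -5-5=-10, -5-6=-11
a = -1: -1--5=4, -1--1=0, -1-5=-6, -1-6=-7
a = 5: 5--5=10, 5--1=6, 5-5=0, 5-6=-1
a = 6: 6--5=11, 6--1=7, 6-5=1, 6-6=0
Collecting distinct values (and noting 0 appears from a-a):
A - A = {-11, -10, -7, -6, -4, -1, 0, 1, 4, 6, 7, 10, 11}
|A - A| = 13

A - A = {-11, -10, -7, -6, -4, -1, 0, 1, 4, 6, 7, 10, 11}


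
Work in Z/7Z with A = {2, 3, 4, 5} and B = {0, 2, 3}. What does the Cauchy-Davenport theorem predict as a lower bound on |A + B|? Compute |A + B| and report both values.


Cauchy-Davenport: |A + B| ≥ min(p, |A| + |B| - 1) for A, B nonempty in Z/pZ.
|A| = 4, |B| = 3, p = 7.
CD lower bound = min(7, 4 + 3 - 1) = min(7, 6) = 6.
Compute A + B mod 7 directly:
a = 2: 2+0=2, 2+2=4, 2+3=5
a = 3: 3+0=3, 3+2=5, 3+3=6
a = 4: 4+0=4, 4+2=6, 4+3=0
a = 5: 5+0=5, 5+2=0, 5+3=1
A + B = {0, 1, 2, 3, 4, 5, 6}, so |A + B| = 7.
Verify: 7 ≥ 6? Yes ✓.

CD lower bound = 6, actual |A + B| = 7.


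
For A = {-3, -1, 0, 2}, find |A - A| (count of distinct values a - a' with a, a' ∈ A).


A - A = {a - a' : a, a' ∈ A}; |A| = 4.
Bounds: 2|A|-1 ≤ |A - A| ≤ |A|² - |A| + 1, i.e. 7 ≤ |A - A| ≤ 13.
Note: 0 ∈ A - A always (from a - a). The set is symmetric: if d ∈ A - A then -d ∈ A - A.
Enumerate nonzero differences d = a - a' with a > a' (then include -d):
Positive differences: {1, 2, 3, 5}
Full difference set: {0} ∪ (positive diffs) ∪ (negative diffs).
|A - A| = 1 + 2·4 = 9 (matches direct enumeration: 9).

|A - A| = 9


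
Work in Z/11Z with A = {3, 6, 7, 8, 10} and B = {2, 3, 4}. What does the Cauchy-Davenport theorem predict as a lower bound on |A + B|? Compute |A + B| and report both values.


Cauchy-Davenport: |A + B| ≥ min(p, |A| + |B| - 1) for A, B nonempty in Z/pZ.
|A| = 5, |B| = 3, p = 11.
CD lower bound = min(11, 5 + 3 - 1) = min(11, 7) = 7.
Compute A + B mod 11 directly:
a = 3: 3+2=5, 3+3=6, 3+4=7
a = 6: 6+2=8, 6+3=9, 6+4=10
a = 7: 7+2=9, 7+3=10, 7+4=0
a = 8: 8+2=10, 8+3=0, 8+4=1
a = 10: 10+2=1, 10+3=2, 10+4=3
A + B = {0, 1, 2, 3, 5, 6, 7, 8, 9, 10}, so |A + B| = 10.
Verify: 10 ≥ 7? Yes ✓.

CD lower bound = 7, actual |A + B| = 10.


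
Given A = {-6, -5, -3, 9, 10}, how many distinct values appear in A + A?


A + A = {a + a' : a, a' ∈ A}; |A| = 5.
General bounds: 2|A| - 1 ≤ |A + A| ≤ |A|(|A|+1)/2, i.e. 9 ≤ |A + A| ≤ 15.
Lower bound 2|A|-1 is attained iff A is an arithmetic progression.
Enumerate sums a + a' for a ≤ a' (symmetric, so this suffices):
a = -6: -6+-6=-12, -6+-5=-11, -6+-3=-9, -6+9=3, -6+10=4
a = -5: -5+-5=-10, -5+-3=-8, -5+9=4, -5+10=5
a = -3: -3+-3=-6, -3+9=6, -3+10=7
a = 9: 9+9=18, 9+10=19
a = 10: 10+10=20
Distinct sums: {-12, -11, -10, -9, -8, -6, 3, 4, 5, 6, 7, 18, 19, 20}
|A + A| = 14

|A + A| = 14


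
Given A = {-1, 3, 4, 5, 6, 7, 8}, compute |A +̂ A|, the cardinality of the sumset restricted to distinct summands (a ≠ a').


Restricted sumset: A +̂ A = {a + a' : a ∈ A, a' ∈ A, a ≠ a'}.
Equivalently, take A + A and drop any sum 2a that is achievable ONLY as a + a for a ∈ A (i.e. sums representable only with equal summands).
Enumerate pairs (a, a') with a < a' (symmetric, so each unordered pair gives one sum; this covers all a ≠ a'):
  -1 + 3 = 2
  -1 + 4 = 3
  -1 + 5 = 4
  -1 + 6 = 5
  -1 + 7 = 6
  -1 + 8 = 7
  3 + 4 = 7
  3 + 5 = 8
  3 + 6 = 9
  3 + 7 = 10
  3 + 8 = 11
  4 + 5 = 9
  4 + 6 = 10
  4 + 7 = 11
  4 + 8 = 12
  5 + 6 = 11
  5 + 7 = 12
  5 + 8 = 13
  6 + 7 = 13
  6 + 8 = 14
  7 + 8 = 15
Collected distinct sums: {2, 3, 4, 5, 6, 7, 8, 9, 10, 11, 12, 13, 14, 15}
|A +̂ A| = 14
(Reference bound: |A +̂ A| ≥ 2|A| - 3 for |A| ≥ 2, with |A| = 7 giving ≥ 11.)

|A +̂ A| = 14


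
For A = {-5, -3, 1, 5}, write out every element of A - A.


A - A = {a - a' : a, a' ∈ A}.
Compute a - a' for each ordered pair (a, a'):
a = -5: -5--5=0, -5--3=-2, -5-1=-6, -5-5=-10
a = -3: -3--5=2, -3--3=0, -3-1=-4, -3-5=-8
a = 1: 1--5=6, 1--3=4, 1-1=0, 1-5=-4
a = 5: 5--5=10, 5--3=8, 5-1=4, 5-5=0
Collecting distinct values (and noting 0 appears from a-a):
A - A = {-10, -8, -6, -4, -2, 0, 2, 4, 6, 8, 10}
|A - A| = 11

A - A = {-10, -8, -6, -4, -2, 0, 2, 4, 6, 8, 10}


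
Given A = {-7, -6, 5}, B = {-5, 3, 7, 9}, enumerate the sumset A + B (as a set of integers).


A + B = {a + b : a ∈ A, b ∈ B}.
Enumerate all |A|·|B| = 3·4 = 12 pairs (a, b) and collect distinct sums.
a = -7: -7+-5=-12, -7+3=-4, -7+7=0, -7+9=2
a = -6: -6+-5=-11, -6+3=-3, -6+7=1, -6+9=3
a = 5: 5+-5=0, 5+3=8, 5+7=12, 5+9=14
Collecting distinct sums: A + B = {-12, -11, -4, -3, 0, 1, 2, 3, 8, 12, 14}
|A + B| = 11

A + B = {-12, -11, -4, -3, 0, 1, 2, 3, 8, 12, 14}


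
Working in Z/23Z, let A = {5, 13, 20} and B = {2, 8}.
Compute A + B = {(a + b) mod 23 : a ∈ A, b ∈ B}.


Work in Z/23Z: reduce every sum a + b modulo 23.
Enumerate all 6 pairs:
a = 5: 5+2=7, 5+8=13
a = 13: 13+2=15, 13+8=21
a = 20: 20+2=22, 20+8=5
Distinct residues collected: {5, 7, 13, 15, 21, 22}
|A + B| = 6 (out of 23 total residues).

A + B = {5, 7, 13, 15, 21, 22}


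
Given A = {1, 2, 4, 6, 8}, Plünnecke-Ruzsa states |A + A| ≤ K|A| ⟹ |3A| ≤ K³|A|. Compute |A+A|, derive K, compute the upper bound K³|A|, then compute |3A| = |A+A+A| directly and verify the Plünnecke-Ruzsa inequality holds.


|A| = 5.
Step 1: Compute A + A by enumerating all 25 pairs.
A + A = {2, 3, 4, 5, 6, 7, 8, 9, 10, 12, 14, 16}, so |A + A| = 12.
Step 2: Doubling constant K = |A + A|/|A| = 12/5 = 12/5 ≈ 2.4000.
Step 3: Plünnecke-Ruzsa gives |3A| ≤ K³·|A| = (2.4000)³ · 5 ≈ 69.1200.
Step 4: Compute 3A = A + A + A directly by enumerating all triples (a,b,c) ∈ A³; |3A| = 19.
Step 5: Check 19 ≤ 69.1200? Yes ✓.

K = 12/5, Plünnecke-Ruzsa bound K³|A| ≈ 69.1200, |3A| = 19, inequality holds.


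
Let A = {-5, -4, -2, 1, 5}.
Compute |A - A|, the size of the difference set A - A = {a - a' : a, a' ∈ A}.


A - A = {a - a' : a, a' ∈ A}; |A| = 5.
Bounds: 2|A|-1 ≤ |A - A| ≤ |A|² - |A| + 1, i.e. 9 ≤ |A - A| ≤ 21.
Note: 0 ∈ A - A always (from a - a). The set is symmetric: if d ∈ A - A then -d ∈ A - A.
Enumerate nonzero differences d = a - a' with a > a' (then include -d):
Positive differences: {1, 2, 3, 4, 5, 6, 7, 9, 10}
Full difference set: {0} ∪ (positive diffs) ∪ (negative diffs).
|A - A| = 1 + 2·9 = 19 (matches direct enumeration: 19).

|A - A| = 19


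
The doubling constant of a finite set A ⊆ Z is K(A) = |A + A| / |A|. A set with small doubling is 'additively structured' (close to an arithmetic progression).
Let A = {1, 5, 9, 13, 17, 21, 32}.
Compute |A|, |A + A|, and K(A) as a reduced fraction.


|A| = 7.
Compute A + A by enumerating all 49 pairs.
A + A = {2, 6, 10, 14, 18, 22, 26, 30, 33, 34, 37, 38, 41, 42, 45, 49, 53, 64}, so |A + A| = 18.
K = |A + A| / |A| = 18/7 (already in lowest terms) ≈ 2.5714.
Reference: AP of size 7 gives K = 13/7 ≈ 1.8571; a fully generic set of size 7 gives K ≈ 4.0000.

|A| = 7, |A + A| = 18, K = 18/7.


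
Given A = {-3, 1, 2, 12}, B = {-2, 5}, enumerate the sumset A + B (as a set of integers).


A + B = {a + b : a ∈ A, b ∈ B}.
Enumerate all |A|·|B| = 4·2 = 8 pairs (a, b) and collect distinct sums.
a = -3: -3+-2=-5, -3+5=2
a = 1: 1+-2=-1, 1+5=6
a = 2: 2+-2=0, 2+5=7
a = 12: 12+-2=10, 12+5=17
Collecting distinct sums: A + B = {-5, -1, 0, 2, 6, 7, 10, 17}
|A + B| = 8

A + B = {-5, -1, 0, 2, 6, 7, 10, 17}


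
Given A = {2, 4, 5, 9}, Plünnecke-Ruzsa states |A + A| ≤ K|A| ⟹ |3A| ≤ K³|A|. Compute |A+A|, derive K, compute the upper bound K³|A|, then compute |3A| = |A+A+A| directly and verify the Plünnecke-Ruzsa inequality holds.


|A| = 4.
Step 1: Compute A + A by enumerating all 16 pairs.
A + A = {4, 6, 7, 8, 9, 10, 11, 13, 14, 18}, so |A + A| = 10.
Step 2: Doubling constant K = |A + A|/|A| = 10/4 = 10/4 ≈ 2.5000.
Step 3: Plünnecke-Ruzsa gives |3A| ≤ K³·|A| = (2.5000)³ · 4 ≈ 62.5000.
Step 4: Compute 3A = A + A + A directly by enumerating all triples (a,b,c) ∈ A³; |3A| = 17.
Step 5: Check 17 ≤ 62.5000? Yes ✓.

K = 10/4, Plünnecke-Ruzsa bound K³|A| ≈ 62.5000, |3A| = 17, inequality holds.


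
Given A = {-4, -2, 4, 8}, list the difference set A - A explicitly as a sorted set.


A - A = {a - a' : a, a' ∈ A}.
Compute a - a' for each ordered pair (a, a'):
a = -4: -4--4=0, -4--2=-2, -4-4=-8, -4-8=-12
a = -2: -2--4=2, -2--2=0, -2-4=-6, -2-8=-10
a = 4: 4--4=8, 4--2=6, 4-4=0, 4-8=-4
a = 8: 8--4=12, 8--2=10, 8-4=4, 8-8=0
Collecting distinct values (and noting 0 appears from a-a):
A - A = {-12, -10, -8, -6, -4, -2, 0, 2, 4, 6, 8, 10, 12}
|A - A| = 13

A - A = {-12, -10, -8, -6, -4, -2, 0, 2, 4, 6, 8, 10, 12}


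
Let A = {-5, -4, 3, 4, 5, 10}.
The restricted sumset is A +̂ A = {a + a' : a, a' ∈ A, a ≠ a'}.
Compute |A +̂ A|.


Restricted sumset: A +̂ A = {a + a' : a ∈ A, a' ∈ A, a ≠ a'}.
Equivalently, take A + A and drop any sum 2a that is achievable ONLY as a + a for a ∈ A (i.e. sums representable only with equal summands).
Enumerate pairs (a, a') with a < a' (symmetric, so each unordered pair gives one sum; this covers all a ≠ a'):
  -5 + -4 = -9
  -5 + 3 = -2
  -5 + 4 = -1
  -5 + 5 = 0
  -5 + 10 = 5
  -4 + 3 = -1
  -4 + 4 = 0
  -4 + 5 = 1
  -4 + 10 = 6
  3 + 4 = 7
  3 + 5 = 8
  3 + 10 = 13
  4 + 5 = 9
  4 + 10 = 14
  5 + 10 = 15
Collected distinct sums: {-9, -2, -1, 0, 1, 5, 6, 7, 8, 9, 13, 14, 15}
|A +̂ A| = 13
(Reference bound: |A +̂ A| ≥ 2|A| - 3 for |A| ≥ 2, with |A| = 6 giving ≥ 9.)

|A +̂ A| = 13


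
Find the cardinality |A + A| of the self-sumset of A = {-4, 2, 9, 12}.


A + A = {a + a' : a, a' ∈ A}; |A| = 4.
General bounds: 2|A| - 1 ≤ |A + A| ≤ |A|(|A|+1)/2, i.e. 7 ≤ |A + A| ≤ 10.
Lower bound 2|A|-1 is attained iff A is an arithmetic progression.
Enumerate sums a + a' for a ≤ a' (symmetric, so this suffices):
a = -4: -4+-4=-8, -4+2=-2, -4+9=5, -4+12=8
a = 2: 2+2=4, 2+9=11, 2+12=14
a = 9: 9+9=18, 9+12=21
a = 12: 12+12=24
Distinct sums: {-8, -2, 4, 5, 8, 11, 14, 18, 21, 24}
|A + A| = 10

|A + A| = 10


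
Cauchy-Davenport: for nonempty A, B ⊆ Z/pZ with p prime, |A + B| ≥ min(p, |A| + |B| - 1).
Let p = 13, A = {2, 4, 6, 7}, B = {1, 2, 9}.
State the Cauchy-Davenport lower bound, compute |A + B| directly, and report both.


Cauchy-Davenport: |A + B| ≥ min(p, |A| + |B| - 1) for A, B nonempty in Z/pZ.
|A| = 4, |B| = 3, p = 13.
CD lower bound = min(13, 4 + 3 - 1) = min(13, 6) = 6.
Compute A + B mod 13 directly:
a = 2: 2+1=3, 2+2=4, 2+9=11
a = 4: 4+1=5, 4+2=6, 4+9=0
a = 6: 6+1=7, 6+2=8, 6+9=2
a = 7: 7+1=8, 7+2=9, 7+9=3
A + B = {0, 2, 3, 4, 5, 6, 7, 8, 9, 11}, so |A + B| = 10.
Verify: 10 ≥ 6? Yes ✓.

CD lower bound = 6, actual |A + B| = 10.


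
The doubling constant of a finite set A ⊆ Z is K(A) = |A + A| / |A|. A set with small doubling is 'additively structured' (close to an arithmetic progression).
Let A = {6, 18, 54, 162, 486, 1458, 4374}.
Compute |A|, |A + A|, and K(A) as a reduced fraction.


|A| = 7.
Compute A + A by enumerating all 49 pairs.
A + A = {12, 24, 36, 60, 72, 108, 168, 180, 216, 324, 492, 504, 540, 648, 972, 1464, 1476, 1512, 1620, 1944, 2916, 4380, 4392, 4428, 4536, 4860, 5832, 8748}, so |A + A| = 28.
K = |A + A| / |A| = 28/7 = 4/1 ≈ 4.0000.
Reference: AP of size 7 gives K = 13/7 ≈ 1.8571; a fully generic set of size 7 gives K ≈ 4.0000.

|A| = 7, |A + A| = 28, K = 28/7 = 4/1.


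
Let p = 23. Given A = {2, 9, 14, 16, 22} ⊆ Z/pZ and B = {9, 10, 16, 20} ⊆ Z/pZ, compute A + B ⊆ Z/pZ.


Work in Z/23Z: reduce every sum a + b modulo 23.
Enumerate all 20 pairs:
a = 2: 2+9=11, 2+10=12, 2+16=18, 2+20=22
a = 9: 9+9=18, 9+10=19, 9+16=2, 9+20=6
a = 14: 14+9=0, 14+10=1, 14+16=7, 14+20=11
a = 16: 16+9=2, 16+10=3, 16+16=9, 16+20=13
a = 22: 22+9=8, 22+10=9, 22+16=15, 22+20=19
Distinct residues collected: {0, 1, 2, 3, 6, 7, 8, 9, 11, 12, 13, 15, 18, 19, 22}
|A + B| = 15 (out of 23 total residues).

A + B = {0, 1, 2, 3, 6, 7, 8, 9, 11, 12, 13, 15, 18, 19, 22}


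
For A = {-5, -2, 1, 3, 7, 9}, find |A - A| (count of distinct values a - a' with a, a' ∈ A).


A - A = {a - a' : a, a' ∈ A}; |A| = 6.
Bounds: 2|A|-1 ≤ |A - A| ≤ |A|² - |A| + 1, i.e. 11 ≤ |A - A| ≤ 31.
Note: 0 ∈ A - A always (from a - a). The set is symmetric: if d ∈ A - A then -d ∈ A - A.
Enumerate nonzero differences d = a - a' with a > a' (then include -d):
Positive differences: {2, 3, 4, 5, 6, 8, 9, 11, 12, 14}
Full difference set: {0} ∪ (positive diffs) ∪ (negative diffs).
|A - A| = 1 + 2·10 = 21 (matches direct enumeration: 21).

|A - A| = 21


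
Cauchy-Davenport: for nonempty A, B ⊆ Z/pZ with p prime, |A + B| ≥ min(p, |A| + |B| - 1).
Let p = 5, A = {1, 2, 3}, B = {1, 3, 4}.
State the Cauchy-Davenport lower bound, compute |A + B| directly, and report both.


Cauchy-Davenport: |A + B| ≥ min(p, |A| + |B| - 1) for A, B nonempty in Z/pZ.
|A| = 3, |B| = 3, p = 5.
CD lower bound = min(5, 3 + 3 - 1) = min(5, 5) = 5.
Compute A + B mod 5 directly:
a = 1: 1+1=2, 1+3=4, 1+4=0
a = 2: 2+1=3, 2+3=0, 2+4=1
a = 3: 3+1=4, 3+3=1, 3+4=2
A + B = {0, 1, 2, 3, 4}, so |A + B| = 5.
Verify: 5 ≥ 5? Yes ✓.

CD lower bound = 5, actual |A + B| = 5.


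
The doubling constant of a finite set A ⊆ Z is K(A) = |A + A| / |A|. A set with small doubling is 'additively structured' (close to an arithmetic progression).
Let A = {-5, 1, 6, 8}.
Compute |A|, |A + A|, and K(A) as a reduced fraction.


|A| = 4.
Compute A + A by enumerating all 16 pairs.
A + A = {-10, -4, 1, 2, 3, 7, 9, 12, 14, 16}, so |A + A| = 10.
K = |A + A| / |A| = 10/4 = 5/2 ≈ 2.5000.
Reference: AP of size 4 gives K = 7/4 ≈ 1.7500; a fully generic set of size 4 gives K ≈ 2.5000.

|A| = 4, |A + A| = 10, K = 10/4 = 5/2.


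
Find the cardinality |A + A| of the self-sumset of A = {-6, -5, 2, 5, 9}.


A + A = {a + a' : a, a' ∈ A}; |A| = 5.
General bounds: 2|A| - 1 ≤ |A + A| ≤ |A|(|A|+1)/2, i.e. 9 ≤ |A + A| ≤ 15.
Lower bound 2|A|-1 is attained iff A is an arithmetic progression.
Enumerate sums a + a' for a ≤ a' (symmetric, so this suffices):
a = -6: -6+-6=-12, -6+-5=-11, -6+2=-4, -6+5=-1, -6+9=3
a = -5: -5+-5=-10, -5+2=-3, -5+5=0, -5+9=4
a = 2: 2+2=4, 2+5=7, 2+9=11
a = 5: 5+5=10, 5+9=14
a = 9: 9+9=18
Distinct sums: {-12, -11, -10, -4, -3, -1, 0, 3, 4, 7, 10, 11, 14, 18}
|A + A| = 14

|A + A| = 14


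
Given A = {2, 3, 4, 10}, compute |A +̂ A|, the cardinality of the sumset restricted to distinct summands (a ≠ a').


Restricted sumset: A +̂ A = {a + a' : a ∈ A, a' ∈ A, a ≠ a'}.
Equivalently, take A + A and drop any sum 2a that is achievable ONLY as a + a for a ∈ A (i.e. sums representable only with equal summands).
Enumerate pairs (a, a') with a < a' (symmetric, so each unordered pair gives one sum; this covers all a ≠ a'):
  2 + 3 = 5
  2 + 4 = 6
  2 + 10 = 12
  3 + 4 = 7
  3 + 10 = 13
  4 + 10 = 14
Collected distinct sums: {5, 6, 7, 12, 13, 14}
|A +̂ A| = 6
(Reference bound: |A +̂ A| ≥ 2|A| - 3 for |A| ≥ 2, with |A| = 4 giving ≥ 5.)

|A +̂ A| = 6


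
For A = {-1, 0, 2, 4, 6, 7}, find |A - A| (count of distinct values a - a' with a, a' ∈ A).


A - A = {a - a' : a, a' ∈ A}; |A| = 6.
Bounds: 2|A|-1 ≤ |A - A| ≤ |A|² - |A| + 1, i.e. 11 ≤ |A - A| ≤ 31.
Note: 0 ∈ A - A always (from a - a). The set is symmetric: if d ∈ A - A then -d ∈ A - A.
Enumerate nonzero differences d = a - a' with a > a' (then include -d):
Positive differences: {1, 2, 3, 4, 5, 6, 7, 8}
Full difference set: {0} ∪ (positive diffs) ∪ (negative diffs).
|A - A| = 1 + 2·8 = 17 (matches direct enumeration: 17).

|A - A| = 17


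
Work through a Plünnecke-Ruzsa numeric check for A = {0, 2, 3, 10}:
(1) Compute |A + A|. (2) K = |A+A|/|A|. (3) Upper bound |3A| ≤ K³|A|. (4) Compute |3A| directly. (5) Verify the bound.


|A| = 4.
Step 1: Compute A + A by enumerating all 16 pairs.
A + A = {0, 2, 3, 4, 5, 6, 10, 12, 13, 20}, so |A + A| = 10.
Step 2: Doubling constant K = |A + A|/|A| = 10/4 = 10/4 ≈ 2.5000.
Step 3: Plünnecke-Ruzsa gives |3A| ≤ K³·|A| = (2.5000)³ · 4 ≈ 62.5000.
Step 4: Compute 3A = A + A + A directly by enumerating all triples (a,b,c) ∈ A³; |3A| = 19.
Step 5: Check 19 ≤ 62.5000? Yes ✓.

K = 10/4, Plünnecke-Ruzsa bound K³|A| ≈ 62.5000, |3A| = 19, inequality holds.


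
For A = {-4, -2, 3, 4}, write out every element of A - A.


A - A = {a - a' : a, a' ∈ A}.
Compute a - a' for each ordered pair (a, a'):
a = -4: -4--4=0, -4--2=-2, -4-3=-7, -4-4=-8
a = -2: -2--4=2, -2--2=0, -2-3=-5, -2-4=-6
a = 3: 3--4=7, 3--2=5, 3-3=0, 3-4=-1
a = 4: 4--4=8, 4--2=6, 4-3=1, 4-4=0
Collecting distinct values (and noting 0 appears from a-a):
A - A = {-8, -7, -6, -5, -2, -1, 0, 1, 2, 5, 6, 7, 8}
|A - A| = 13

A - A = {-8, -7, -6, -5, -2, -1, 0, 1, 2, 5, 6, 7, 8}


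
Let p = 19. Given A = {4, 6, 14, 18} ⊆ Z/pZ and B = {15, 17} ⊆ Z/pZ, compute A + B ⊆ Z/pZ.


Work in Z/19Z: reduce every sum a + b modulo 19.
Enumerate all 8 pairs:
a = 4: 4+15=0, 4+17=2
a = 6: 6+15=2, 6+17=4
a = 14: 14+15=10, 14+17=12
a = 18: 18+15=14, 18+17=16
Distinct residues collected: {0, 2, 4, 10, 12, 14, 16}
|A + B| = 7 (out of 19 total residues).

A + B = {0, 2, 4, 10, 12, 14, 16}


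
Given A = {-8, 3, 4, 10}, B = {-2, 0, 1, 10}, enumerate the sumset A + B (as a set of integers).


A + B = {a + b : a ∈ A, b ∈ B}.
Enumerate all |A|·|B| = 4·4 = 16 pairs (a, b) and collect distinct sums.
a = -8: -8+-2=-10, -8+0=-8, -8+1=-7, -8+10=2
a = 3: 3+-2=1, 3+0=3, 3+1=4, 3+10=13
a = 4: 4+-2=2, 4+0=4, 4+1=5, 4+10=14
a = 10: 10+-2=8, 10+0=10, 10+1=11, 10+10=20
Collecting distinct sums: A + B = {-10, -8, -7, 1, 2, 3, 4, 5, 8, 10, 11, 13, 14, 20}
|A + B| = 14

A + B = {-10, -8, -7, 1, 2, 3, 4, 5, 8, 10, 11, 13, 14, 20}


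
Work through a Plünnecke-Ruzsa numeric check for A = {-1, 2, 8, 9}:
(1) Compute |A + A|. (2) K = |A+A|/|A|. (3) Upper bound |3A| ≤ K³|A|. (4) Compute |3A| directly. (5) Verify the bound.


|A| = 4.
Step 1: Compute A + A by enumerating all 16 pairs.
A + A = {-2, 1, 4, 7, 8, 10, 11, 16, 17, 18}, so |A + A| = 10.
Step 2: Doubling constant K = |A + A|/|A| = 10/4 = 10/4 ≈ 2.5000.
Step 3: Plünnecke-Ruzsa gives |3A| ≤ K³·|A| = (2.5000)³ · 4 ≈ 62.5000.
Step 4: Compute 3A = A + A + A directly by enumerating all triples (a,b,c) ∈ A³; |3A| = 19.
Step 5: Check 19 ≤ 62.5000? Yes ✓.

K = 10/4, Plünnecke-Ruzsa bound K³|A| ≈ 62.5000, |3A| = 19, inequality holds.


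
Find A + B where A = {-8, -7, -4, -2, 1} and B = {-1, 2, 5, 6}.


A + B = {a + b : a ∈ A, b ∈ B}.
Enumerate all |A|·|B| = 5·4 = 20 pairs (a, b) and collect distinct sums.
a = -8: -8+-1=-9, -8+2=-6, -8+5=-3, -8+6=-2
a = -7: -7+-1=-8, -7+2=-5, -7+5=-2, -7+6=-1
a = -4: -4+-1=-5, -4+2=-2, -4+5=1, -4+6=2
a = -2: -2+-1=-3, -2+2=0, -2+5=3, -2+6=4
a = 1: 1+-1=0, 1+2=3, 1+5=6, 1+6=7
Collecting distinct sums: A + B = {-9, -8, -6, -5, -3, -2, -1, 0, 1, 2, 3, 4, 6, 7}
|A + B| = 14

A + B = {-9, -8, -6, -5, -3, -2, -1, 0, 1, 2, 3, 4, 6, 7}


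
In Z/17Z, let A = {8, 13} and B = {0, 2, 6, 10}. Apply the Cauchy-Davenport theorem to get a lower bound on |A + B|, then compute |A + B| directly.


Cauchy-Davenport: |A + B| ≥ min(p, |A| + |B| - 1) for A, B nonempty in Z/pZ.
|A| = 2, |B| = 4, p = 17.
CD lower bound = min(17, 2 + 4 - 1) = min(17, 5) = 5.
Compute A + B mod 17 directly:
a = 8: 8+0=8, 8+2=10, 8+6=14, 8+10=1
a = 13: 13+0=13, 13+2=15, 13+6=2, 13+10=6
A + B = {1, 2, 6, 8, 10, 13, 14, 15}, so |A + B| = 8.
Verify: 8 ≥ 5? Yes ✓.

CD lower bound = 5, actual |A + B| = 8.


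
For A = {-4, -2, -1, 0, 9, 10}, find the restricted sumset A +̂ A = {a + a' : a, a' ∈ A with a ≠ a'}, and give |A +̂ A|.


Restricted sumset: A +̂ A = {a + a' : a ∈ A, a' ∈ A, a ≠ a'}.
Equivalently, take A + A and drop any sum 2a that is achievable ONLY as a + a for a ∈ A (i.e. sums representable only with equal summands).
Enumerate pairs (a, a') with a < a' (symmetric, so each unordered pair gives one sum; this covers all a ≠ a'):
  -4 + -2 = -6
  -4 + -1 = -5
  -4 + 0 = -4
  -4 + 9 = 5
  -4 + 10 = 6
  -2 + -1 = -3
  -2 + 0 = -2
  -2 + 9 = 7
  -2 + 10 = 8
  -1 + 0 = -1
  -1 + 9 = 8
  -1 + 10 = 9
  0 + 9 = 9
  0 + 10 = 10
  9 + 10 = 19
Collected distinct sums: {-6, -5, -4, -3, -2, -1, 5, 6, 7, 8, 9, 10, 19}
|A +̂ A| = 13
(Reference bound: |A +̂ A| ≥ 2|A| - 3 for |A| ≥ 2, with |A| = 6 giving ≥ 9.)

|A +̂ A| = 13
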